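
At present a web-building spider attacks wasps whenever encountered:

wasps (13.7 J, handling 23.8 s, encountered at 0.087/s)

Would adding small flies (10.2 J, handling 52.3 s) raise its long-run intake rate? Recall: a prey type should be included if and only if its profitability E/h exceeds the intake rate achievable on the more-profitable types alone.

No

On wasps alone, R = ΣλE/(1+Σλh) = 1.192/3.071 = 0.3882 J/s.
small flies: E/h = 10.2/52.3 = 0.195 J/s.
0.195 < 0.3882, so adding small flies would lower the average — exclude it.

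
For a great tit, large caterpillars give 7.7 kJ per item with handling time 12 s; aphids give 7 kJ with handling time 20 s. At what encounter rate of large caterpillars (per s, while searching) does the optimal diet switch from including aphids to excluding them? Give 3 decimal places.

0.100 per s

The zero-one rule: include aphids iff E₂/h₂ > λE₁/(1+λh₁). Equality gives the switch point.
λE₁h₂ = E₂ + λE₂h₁ ⇒ λ = E₂/(E₁h₂ − E₂h₁) = 7/(154 − 84) = 0.1 per s.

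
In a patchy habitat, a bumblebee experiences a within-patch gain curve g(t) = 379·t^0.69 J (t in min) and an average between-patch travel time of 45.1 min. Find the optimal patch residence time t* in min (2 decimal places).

By the marginal value theorem, leave when the instantaneous gain rate g'(t) equals the habitat-wide average g(t)/(T + t).
g'(t) = 0.69·379·t^-0.31. Setting 0.69·379·t^-0.31 = 379·t^0.69/(45.1+t) gives 0.69(45.1+t) = t, so 0.31·t = 0.69×45.1.
t* = 0.69×45.1/0.31 = 100.4 min.

100.38 min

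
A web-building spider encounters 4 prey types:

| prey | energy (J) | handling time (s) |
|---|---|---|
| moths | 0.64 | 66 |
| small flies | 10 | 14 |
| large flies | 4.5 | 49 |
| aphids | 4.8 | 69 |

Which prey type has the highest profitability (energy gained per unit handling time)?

small flies

In descending order of E/h:
small flies: 10/14 = 0.714 J/s
large flies: 4.5/49 = 0.0918 J/s
aphids: 4.8/69 = 0.0696 J/s
moths: 0.64/66 = 0.0097 J/s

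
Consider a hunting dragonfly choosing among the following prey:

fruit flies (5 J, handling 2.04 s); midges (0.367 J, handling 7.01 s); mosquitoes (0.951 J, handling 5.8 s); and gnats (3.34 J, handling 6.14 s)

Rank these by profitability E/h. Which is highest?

fruit flies

In descending order of E/h:
fruit flies: 5/2.04 = 2.45 J/s
gnats: 3.34/6.14 = 0.544 J/s
mosquitoes: 0.951/5.8 = 0.164 J/s
midges: 0.367/7.01 = 0.0524 J/s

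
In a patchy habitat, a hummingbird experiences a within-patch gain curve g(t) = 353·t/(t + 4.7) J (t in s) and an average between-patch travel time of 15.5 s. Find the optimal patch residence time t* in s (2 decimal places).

Optimal t* satisfies g'(t*) = g(t*)/(T + t*).
g'(t) = 353·4.7/(t + 4.7)². Setting 353·4.7/(t+4.7)² = 353t/[(t+4.7)(15.5+t)] gives 4.7(15.5+t) = t(t+4.7), so t² = 4.7×15.5 = 72.85.
t* = √72.85 = 8.535 s.

8.54 s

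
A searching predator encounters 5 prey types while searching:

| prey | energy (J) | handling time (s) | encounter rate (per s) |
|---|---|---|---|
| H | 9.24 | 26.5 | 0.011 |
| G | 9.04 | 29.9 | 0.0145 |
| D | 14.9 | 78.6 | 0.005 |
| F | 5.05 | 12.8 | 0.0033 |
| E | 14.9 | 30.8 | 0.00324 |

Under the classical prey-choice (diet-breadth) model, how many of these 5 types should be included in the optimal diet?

E/h in descending order: E 0.484, F 0.395, H 0.349, G 0.302, D 0.19 J/s. The optimal diet is the largest prefix of this list for which every included type satisfies E_i/h_i > R on the types above it.
Rate on top 1: 0.0439. F: 0.395 > 0.0439 → include.
Rate on top 2: 0.05686. H: 0.349 > 0.05686 → include.
Rate on top 3: 0.1162. G: 0.302 > 0.1162 → include.
Rate on top 4: 0.1594. D: 0.19 > 0.1594 → include.
Optimal diet: E, F, H, G, D — 5 of 5 types.

5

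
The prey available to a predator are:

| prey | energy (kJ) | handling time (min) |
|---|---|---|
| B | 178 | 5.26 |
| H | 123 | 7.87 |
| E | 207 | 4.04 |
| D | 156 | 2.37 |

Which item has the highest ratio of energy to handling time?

In descending order of E/h:
D: 156/2.37 = 65.8 kJ/min
E: 207/4.04 = 51.2 kJ/min
B: 178/5.26 = 33.8 kJ/min
H: 123/7.87 = 15.6 kJ/min

D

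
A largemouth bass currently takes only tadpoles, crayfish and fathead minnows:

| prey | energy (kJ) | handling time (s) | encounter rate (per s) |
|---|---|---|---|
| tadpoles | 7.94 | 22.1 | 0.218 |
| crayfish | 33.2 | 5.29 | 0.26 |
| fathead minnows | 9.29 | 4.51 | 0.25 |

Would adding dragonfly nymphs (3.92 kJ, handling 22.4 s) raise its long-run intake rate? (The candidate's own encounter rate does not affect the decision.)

On tadpoles, crayfish and fathead minnows alone, R = ΣλE/(1+Σλh) = 12.69/8.321 = 1.525 kJ/s.
dragonfly nymphs: E/h = 3.92/22.4 = 0.175 kJ/s.
Since 0.175 < R, time spent handling dragonfly nymphs is better spent searching.

No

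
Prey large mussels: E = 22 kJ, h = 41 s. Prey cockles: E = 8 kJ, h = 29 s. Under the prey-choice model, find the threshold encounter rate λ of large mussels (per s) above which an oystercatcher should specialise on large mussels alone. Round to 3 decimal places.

0.026 per s

The zero-one rule: include cockles iff E₂/h₂ > λE₁/(1+λh₁). Equality gives the switch point.
λE₁h₂ = E₂ + λE₂h₁ ⇒ λ = E₂/(E₁h₂ − E₂h₁) = 8/(638 − 328) = 0.02581 per s.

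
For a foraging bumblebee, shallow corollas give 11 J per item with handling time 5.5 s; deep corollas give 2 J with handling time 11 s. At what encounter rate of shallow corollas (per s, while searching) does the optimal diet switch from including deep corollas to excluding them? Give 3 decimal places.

Drop deep corollas once their profitability E₂/h₂ falls below the rate achievable on shallow corollas alone: E₂/h₂ = λE₁/(1 + λh₁).
Solve for λ: λE₁h₂ = E₂(1 + λh₁) → λ(E₁h₂ − E₂h₁) = E₂ → λ = E₂/(E₁h₂ − E₂h₁).
λ = 2/(11×11 − 2×5.5) = 2/110 = 0.01818 per s.

0.018 per s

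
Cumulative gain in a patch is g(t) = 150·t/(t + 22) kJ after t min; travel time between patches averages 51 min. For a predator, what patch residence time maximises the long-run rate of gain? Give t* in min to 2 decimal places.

33.50 min

Maximise g(t)/(T+t): set derivative to zero → g'(t)(T+t) = g(t).
g'(t) = 150·22/(t + 22)². Setting 150·22/(t+22)² = 150t/[(t+22)(51+t)] gives 22(51+t) = t(t+22), so t² = 22×51 = 1122.
t* = √1122 = 33.5 min.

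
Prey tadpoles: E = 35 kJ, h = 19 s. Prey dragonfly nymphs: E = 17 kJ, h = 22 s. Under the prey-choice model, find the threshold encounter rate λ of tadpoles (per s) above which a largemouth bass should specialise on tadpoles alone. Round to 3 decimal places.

0.038 per s

The zero-one rule: include dragonfly nymphs iff E₂/h₂ > λE₁/(1+λh₁). Equality gives the switch point.
λE₁h₂ = E₂ + λE₂h₁ ⇒ λ = E₂/(E₁h₂ − E₂h₁) = 17/(770 − 323) = 0.03803 per s.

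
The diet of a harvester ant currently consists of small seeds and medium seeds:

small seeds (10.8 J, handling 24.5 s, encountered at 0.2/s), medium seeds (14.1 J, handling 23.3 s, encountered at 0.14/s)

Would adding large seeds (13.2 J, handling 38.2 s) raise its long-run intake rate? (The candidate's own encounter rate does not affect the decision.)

No

Intake rate on the current diet: R = (0.2×10.8 + 0.14×14.1) / (1 + 0.2×24.5 + 0.14×23.3) = 4.134/9.162 = 0.4512 J/s.
Profitability of large seeds: 13.2/38.2 = 0.3455 J/s.
0.3455 < 0.4512, so adding large seeds would lower the average — exclude it.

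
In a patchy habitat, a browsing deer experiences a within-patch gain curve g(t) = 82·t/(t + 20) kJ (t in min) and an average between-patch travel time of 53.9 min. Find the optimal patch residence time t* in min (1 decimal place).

32.8 min

Optimal t* satisfies g'(t*) = g(t*)/(T + t*).
g'(t) = 82·20/(t + 20)². Setting 82·20/(t+20)² = 82t/[(t+20)(53.9+t)] gives 20(53.9+t) = t(t+20), so t² = 20×53.9 = 1078.
t* = √1078 = 32.83 min.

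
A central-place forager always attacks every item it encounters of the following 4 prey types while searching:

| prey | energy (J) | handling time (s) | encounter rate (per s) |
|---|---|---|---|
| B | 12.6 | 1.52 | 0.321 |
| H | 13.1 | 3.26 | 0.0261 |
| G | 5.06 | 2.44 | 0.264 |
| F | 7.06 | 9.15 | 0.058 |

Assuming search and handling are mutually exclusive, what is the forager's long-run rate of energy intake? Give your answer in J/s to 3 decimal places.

Energy encountered per unit search time: 0.321×12.6 + 0.0261×13.1 + 0.264×5.06 + 0.058×7.06 = 6.132 J/s.
Handling time per unit search time: 0.321×1.52 + 0.0261×3.26 + 0.264×2.44 + 0.058×9.15 = 1.748.
Rate = 6.132/(1 + 1.748) = 2.231 J/s.

2.231 J/s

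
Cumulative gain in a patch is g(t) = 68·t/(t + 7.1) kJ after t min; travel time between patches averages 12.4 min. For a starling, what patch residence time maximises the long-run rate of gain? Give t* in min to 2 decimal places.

Maximise g(t)/(T+t): set derivative to zero → g'(t)(T+t) = g(t).
g'(t) = 68·7.1/(t + 7.1)². Setting 68·7.1/(t+7.1)² = 68t/[(t+7.1)(12.4+t)] gives 7.1(12.4+t) = t(t+7.1), so t² = 7.1×12.4 = 88.04.
t* = √88.04 = 9.383 min.

9.38 min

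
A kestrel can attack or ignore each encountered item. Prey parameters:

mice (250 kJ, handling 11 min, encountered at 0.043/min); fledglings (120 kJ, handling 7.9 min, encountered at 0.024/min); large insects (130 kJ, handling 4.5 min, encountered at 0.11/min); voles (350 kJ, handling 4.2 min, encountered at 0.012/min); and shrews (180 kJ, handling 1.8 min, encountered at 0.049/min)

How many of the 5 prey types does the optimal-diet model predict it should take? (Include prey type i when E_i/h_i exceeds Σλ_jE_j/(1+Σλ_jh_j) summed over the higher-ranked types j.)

4

Rank by E/h (kJ/min): shrews 100, voles 83.3, large insects 28.9, mice 22.7, fledglings 15.2. Include each in turn until the next type's E/h falls below the running intake rate.
Rate on top 1: 8.105. voles: 83.3 > 8.105 → include.
Rate on top 2: 11.44. large insects: 28.9 > 11.44 → include.
Rate on top 3: 16.72. mice: 22.7 > 16.72 → include.
Rate on top 4: 18.07. fledglings: 15.2 < 18.07 → exclude; stop.
Optimal diet: shrews, voles, large insects, mice — 4 of 5 types.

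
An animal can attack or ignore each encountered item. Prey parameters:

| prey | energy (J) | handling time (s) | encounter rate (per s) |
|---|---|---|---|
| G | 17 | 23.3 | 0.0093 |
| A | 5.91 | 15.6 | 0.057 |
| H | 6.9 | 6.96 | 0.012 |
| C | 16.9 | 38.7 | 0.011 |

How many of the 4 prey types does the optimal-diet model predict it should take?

4

Rank by E/h (J/s): H 0.991, G 0.73, C 0.437, A 0.379. Include each in turn until the next type's E/h falls below the running intake rate.
Rate on top 1: 0.07642. G: 0.73 > 0.07642 → include.
Rate on top 2: 0.1853. C: 0.437 > 0.1853 → include.
Rate on top 3: 0.2473. A: 0.379 > 0.2473 → include.
Optimal diet: H, G, C, A — 4 of 4 types.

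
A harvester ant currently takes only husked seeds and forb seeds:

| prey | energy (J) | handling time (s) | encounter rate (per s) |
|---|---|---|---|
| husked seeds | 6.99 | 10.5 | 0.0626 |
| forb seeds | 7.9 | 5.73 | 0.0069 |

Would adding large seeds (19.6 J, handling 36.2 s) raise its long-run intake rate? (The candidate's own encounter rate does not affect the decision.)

Yes

On husked seeds and forb seeds alone, R = ΣλE/(1+Σλh) = 0.4921/1.697 = 0.29 J/s.
Profitability of large seeds: 19.6/36.2 = 0.5414 J/s.
0.5414 > 0.29, so adding large seeds raises the average — include it.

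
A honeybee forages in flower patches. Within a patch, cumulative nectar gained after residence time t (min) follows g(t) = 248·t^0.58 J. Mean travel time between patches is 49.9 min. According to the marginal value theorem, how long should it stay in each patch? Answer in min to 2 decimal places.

Optimal t* satisfies g'(t*) = g(t*)/(T + t*).
g'(t) = 0.58·248·t^-0.42. Setting 0.58·248·t^-0.42 = 248·t^0.58/(49.9+t) gives 0.58(49.9+t) = t, so 0.42·t = 0.58×49.9.
t* = 0.58×49.9/0.42 = 68.91 min.

68.91 min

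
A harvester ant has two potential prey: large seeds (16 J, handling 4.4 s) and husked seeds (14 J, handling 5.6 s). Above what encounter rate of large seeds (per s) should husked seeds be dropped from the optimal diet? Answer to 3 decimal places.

0.500 per s

At the threshold, the rate on large seeds alone equals the profitability of husked seeds: λ·16/(1 + λ·4.4) = 14/5.6 = 2.5.
Rearranging, λ(16 − 2.5×4.4) = 2.5, so λ = 2.5/5 = 0.5 per s.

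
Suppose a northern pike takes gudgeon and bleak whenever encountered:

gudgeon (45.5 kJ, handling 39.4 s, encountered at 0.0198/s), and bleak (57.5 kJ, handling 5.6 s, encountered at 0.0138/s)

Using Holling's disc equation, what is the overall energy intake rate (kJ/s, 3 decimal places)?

0.912 kJ/s

R = Σλ_iE_i / (1 + Σλ_ih_i)
Numerator: 0.0198×45.5 + 0.0138×57.5 = 1.694
Denominator: 1 + 0.0198×39.4 + 0.0138×5.6 = 1.857
R = 1.694/1.857 = 0.9122 kJ/s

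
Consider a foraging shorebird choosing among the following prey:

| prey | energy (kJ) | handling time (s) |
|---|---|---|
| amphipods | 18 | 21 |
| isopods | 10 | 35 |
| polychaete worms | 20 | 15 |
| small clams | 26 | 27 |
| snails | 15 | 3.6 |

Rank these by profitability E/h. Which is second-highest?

polychaete worms

In descending order of E/h:
snails: 15/3.6 = 4.17 kJ/s
polychaete worms: 20/15 = 1.33 kJ/s
small clams: 26/27 = 0.963 kJ/s
amphipods: 18/21 = 0.857 kJ/s
isopods: 10/35 = 0.286 kJ/s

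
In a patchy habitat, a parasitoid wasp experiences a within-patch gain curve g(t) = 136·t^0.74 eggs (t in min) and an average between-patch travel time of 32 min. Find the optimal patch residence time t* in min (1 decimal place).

Maximise g(t)/(T+t): set derivative to zero → g'(t)(T+t) = g(t).
g'(t) = 0.74·136·t^-0.26. Setting 0.74·136·t^-0.26 = 136·t^0.74/(32+t) gives 0.74(32+t) = t, so 0.26·t = 0.74×32.
t* = 0.74×32/0.26 = 91.08 min.

91.1 min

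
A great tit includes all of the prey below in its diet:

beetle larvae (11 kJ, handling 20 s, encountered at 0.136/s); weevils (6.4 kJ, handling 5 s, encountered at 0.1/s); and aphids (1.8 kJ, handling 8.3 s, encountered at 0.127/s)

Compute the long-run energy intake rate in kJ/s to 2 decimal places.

R = (0.136×11 + 0.1×6.4 + 0.127×1.8) / (1 + 0.136×20 + 0.1×5 + 0.127×8.3) = 2.365/5.274 = 0.4483 kJ/s.

0.45 kJ/s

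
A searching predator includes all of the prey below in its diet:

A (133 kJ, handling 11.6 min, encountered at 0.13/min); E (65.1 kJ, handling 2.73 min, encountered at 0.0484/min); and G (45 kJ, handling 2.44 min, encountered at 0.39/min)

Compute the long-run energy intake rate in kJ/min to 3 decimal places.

10.577 kJ/min

R = (0.13×133 + 0.0484×65.1 + 0.39×45) / (1 + 0.13×11.6 + 0.0484×2.73 + 0.39×2.44) = 37.99/3.592 = 10.58 kJ/min.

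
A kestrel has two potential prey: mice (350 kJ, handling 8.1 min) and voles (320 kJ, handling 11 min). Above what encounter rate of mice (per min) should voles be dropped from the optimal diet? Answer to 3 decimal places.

0.254 per min

The zero-one rule: include voles iff E₂/h₂ > λE₁/(1+λh₁). Equality gives the switch point.
λE₁h₂ = E₂ + λE₂h₁ ⇒ λ = E₂/(E₁h₂ − E₂h₁) = 320/(3850 − 2592) = 0.2544 per min.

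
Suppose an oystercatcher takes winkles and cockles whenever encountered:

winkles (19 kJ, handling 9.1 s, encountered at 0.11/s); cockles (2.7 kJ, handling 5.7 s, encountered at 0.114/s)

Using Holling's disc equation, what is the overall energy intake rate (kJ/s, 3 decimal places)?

0.905 kJ/s

R = (0.11×19 + 0.114×2.7) / (1 + 0.11×9.1 + 0.114×5.7) = 2.398/2.651 = 0.9046 kJ/s.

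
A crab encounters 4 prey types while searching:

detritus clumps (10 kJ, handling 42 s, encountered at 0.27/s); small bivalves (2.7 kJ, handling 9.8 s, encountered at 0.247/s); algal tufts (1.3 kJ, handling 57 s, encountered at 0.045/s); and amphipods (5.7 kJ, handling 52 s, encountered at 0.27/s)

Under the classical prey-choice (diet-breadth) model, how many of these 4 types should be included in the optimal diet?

Rank by E/h (kJ/s): small bivalves 0.276, detritus clumps 0.238, amphipods 0.11, algal tufts 0.0228. Include each in turn until the next type's E/h falls below the running intake rate.
Rate on top 1: 0.195. detritus clumps: 0.238 > 0.195 → include.
Rate on top 2: 0.2281. amphipods: 0.11 < 0.2281 → exclude; stop.
Optimal diet: small bivalves, detritus clumps — 2 of 4 types.

2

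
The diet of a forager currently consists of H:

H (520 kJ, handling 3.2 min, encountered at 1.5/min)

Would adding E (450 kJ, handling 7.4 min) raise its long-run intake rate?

Intake rate on the current diet: R = (1.5×520) / (1 + 1.5×3.2) = 780/5.8 = 134.5 kJ/min.
E: E/h = 450/7.4 = 60.81 kJ/min.
60.81 < 134.5, so adding E would lower the average — exclude it.

No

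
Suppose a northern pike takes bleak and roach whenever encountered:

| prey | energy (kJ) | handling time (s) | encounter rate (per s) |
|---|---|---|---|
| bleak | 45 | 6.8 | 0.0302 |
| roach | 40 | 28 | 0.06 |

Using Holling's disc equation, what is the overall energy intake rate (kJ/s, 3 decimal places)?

R = Σλ_iE_i / (1 + Σλ_ih_i)
Numerator: 0.0302×45 + 0.06×40 = 3.759
Denominator: 1 + 0.0302×6.8 + 0.06×28 = 2.885
R = 3.759/2.885 = 1.303 kJ/s

1.303 kJ/s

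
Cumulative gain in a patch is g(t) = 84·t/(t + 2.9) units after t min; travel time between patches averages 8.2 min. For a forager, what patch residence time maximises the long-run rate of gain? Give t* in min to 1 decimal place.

4.9 min

By the marginal value theorem, leave when the instantaneous gain rate g'(t) equals the habitat-wide average g(t)/(T + t).
g'(t) = 84·2.9/(t + 2.9)². Setting 84·2.9/(t+2.9)² = 84t/[(t+2.9)(8.2+t)] gives 2.9(8.2+t) = t(t+2.9), so t² = 2.9×8.2 = 23.78.
t* = √23.78 = 4.876 min.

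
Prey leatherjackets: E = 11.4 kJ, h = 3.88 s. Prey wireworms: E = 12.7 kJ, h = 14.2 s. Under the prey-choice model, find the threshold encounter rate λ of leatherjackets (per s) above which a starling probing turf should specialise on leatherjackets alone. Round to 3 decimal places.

The zero-one rule: include wireworms iff E₂/h₂ > λE₁/(1+λh₁). Equality gives the switch point.
λE₁h₂ = E₂ + λE₂h₁ ⇒ λ = E₂/(E₁h₂ − E₂h₁) = 12.7/(161.9 − 49.28) = 0.1128 per s.

0.113 per s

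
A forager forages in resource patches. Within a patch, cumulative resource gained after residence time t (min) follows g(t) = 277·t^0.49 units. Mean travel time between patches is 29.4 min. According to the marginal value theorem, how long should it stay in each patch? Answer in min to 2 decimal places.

28.25 min

Maximise g(t)/(T+t): set derivative to zero → g'(t)(T+t) = g(t).
g'(t) = 0.49·277·t^-0.51. Setting 0.49·277·t^-0.51 = 277·t^0.49/(29.4+t) gives 0.49(29.4+t) = t, so 0.51·t = 0.49×29.4.
t* = 0.49×29.4/0.51 = 28.25 min.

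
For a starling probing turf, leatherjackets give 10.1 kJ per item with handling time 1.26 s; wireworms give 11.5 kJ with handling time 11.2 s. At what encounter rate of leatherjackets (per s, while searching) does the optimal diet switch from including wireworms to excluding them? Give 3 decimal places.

0.117 per s

The zero-one rule: include wireworms iff E₂/h₂ > λE₁/(1+λh₁). Equality gives the switch point.
λE₁h₂ = E₂ + λE₂h₁ ⇒ λ = E₂/(E₁h₂ − E₂h₁) = 11.5/(113.1 − 14.49) = 0.1166 per s.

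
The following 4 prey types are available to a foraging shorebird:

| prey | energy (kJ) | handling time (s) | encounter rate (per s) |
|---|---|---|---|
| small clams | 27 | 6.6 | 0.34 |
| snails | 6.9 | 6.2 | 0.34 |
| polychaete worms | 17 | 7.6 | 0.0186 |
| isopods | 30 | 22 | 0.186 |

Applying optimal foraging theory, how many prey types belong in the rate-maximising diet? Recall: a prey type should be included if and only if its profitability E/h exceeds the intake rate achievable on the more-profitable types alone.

E/h in descending order: small clams 4.09, polychaete worms 2.24, isopods 1.36, snails 1.11 kJ/s. The optimal diet is the largest prefix of this list for which every included type satisfies E_i/h_i > R on the types above it.
Rate on top 1: 2.83. polychaete worms: 2.24 < 2.83 → exclude; stop.
Optimal diet: small clams — 1 of 4 types.

1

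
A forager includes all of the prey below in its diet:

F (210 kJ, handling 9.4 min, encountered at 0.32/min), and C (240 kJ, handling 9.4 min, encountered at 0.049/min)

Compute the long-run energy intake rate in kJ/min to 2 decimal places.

Energy encountered per unit search time: 0.32×210 + 0.049×240 = 78.96 kJ/min.
Handling time per unit search time: 0.32×9.4 + 0.049×9.4 = 3.469.
Rate = 78.96/(1 + 3.469) = 17.67 kJ/min.

17.67 kJ/min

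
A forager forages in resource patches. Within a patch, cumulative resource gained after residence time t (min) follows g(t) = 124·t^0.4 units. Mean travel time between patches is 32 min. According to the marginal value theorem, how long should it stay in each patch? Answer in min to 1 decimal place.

By the marginal value theorem, leave when the instantaneous gain rate g'(t) equals the habitat-wide average g(t)/(T + t).
g'(t) = 0.4·124·t^-0.6. Setting 0.4·124·t^-0.6 = 124·t^0.4/(32+t) gives 0.4(32+t) = t, so 0.60·t = 0.4×32.
t* = 0.4×32/0.60 = 21.33 min.

21.3 min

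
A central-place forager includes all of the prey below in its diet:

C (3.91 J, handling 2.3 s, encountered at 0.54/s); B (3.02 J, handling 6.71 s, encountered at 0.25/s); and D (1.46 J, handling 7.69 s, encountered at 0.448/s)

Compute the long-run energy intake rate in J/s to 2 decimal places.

0.48 J/s

R = (0.54×3.91 + 0.25×3.02 + 0.448×1.46) / (1 + 0.54×2.3 + 0.25×6.71 + 0.448×7.69) = 3.52/7.365 = 0.478 J/s.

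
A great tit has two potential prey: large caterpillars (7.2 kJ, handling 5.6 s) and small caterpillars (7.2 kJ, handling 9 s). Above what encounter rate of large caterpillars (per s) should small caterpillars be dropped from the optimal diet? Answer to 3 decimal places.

Drop small caterpillars once their profitability E₂/h₂ falls below the rate achievable on large caterpillars alone: E₂/h₂ = λE₁/(1 + λh₁).
Solve for λ: λE₁h₂ = E₂(1 + λh₁) → λ(E₁h₂ − E₂h₁) = E₂ → λ = E₂/(E₁h₂ − E₂h₁).
λ = 7.2/(7.2×9 − 7.2×5.6) = 7.2/24.48 = 0.2941 per s.

0.294 per s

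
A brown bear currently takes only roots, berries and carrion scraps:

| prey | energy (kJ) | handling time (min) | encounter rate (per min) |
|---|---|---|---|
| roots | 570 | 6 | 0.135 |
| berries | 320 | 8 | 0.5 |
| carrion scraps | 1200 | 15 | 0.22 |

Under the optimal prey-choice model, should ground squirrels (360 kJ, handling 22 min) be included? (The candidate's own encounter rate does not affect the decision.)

Current rate: (0.135×570 + 0.5×320 + 0.22×1200)/(1 + 0.135×6 + 0.5×8 + 0.22×15) = 54.99 kJ/min.
Profitability of ground squirrels: 360/22 = 16.36 kJ/min.
Since 16.36 < R, time spent handling ground squirrels is better spent searching.

No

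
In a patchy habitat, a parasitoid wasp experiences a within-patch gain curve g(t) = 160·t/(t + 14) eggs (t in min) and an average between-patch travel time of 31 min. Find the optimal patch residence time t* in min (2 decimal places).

20.83 min

Optimal t* satisfies g'(t*) = g(t*)/(T + t*).
g'(t) = 160·14/(t + 14)². Setting 160·14/(t+14)² = 160t/[(t+14)(31+t)] gives 14(31+t) = t(t+14), so t² = 14×31 = 434.
t* = √434 = 20.83 min.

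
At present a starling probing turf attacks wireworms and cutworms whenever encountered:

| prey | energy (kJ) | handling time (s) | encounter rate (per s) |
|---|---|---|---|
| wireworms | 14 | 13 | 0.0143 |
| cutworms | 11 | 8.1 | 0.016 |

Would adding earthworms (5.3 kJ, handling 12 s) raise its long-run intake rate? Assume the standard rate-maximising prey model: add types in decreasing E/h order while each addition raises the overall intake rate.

On wireworms and cutworms alone, R = ΣλE/(1+Σλh) = 0.3762/1.316 = 0.286 kJ/s.
earthworms: E/h = 5.3/12 = 0.4417 kJ/s.
0.4417 > 0.286, so adding earthworms raises the average — include it.

Yes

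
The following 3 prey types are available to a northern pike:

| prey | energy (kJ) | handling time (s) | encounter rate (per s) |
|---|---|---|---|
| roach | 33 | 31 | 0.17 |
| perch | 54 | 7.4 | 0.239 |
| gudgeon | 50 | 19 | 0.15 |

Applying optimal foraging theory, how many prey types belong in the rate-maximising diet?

Rank by E/h (kJ/s): perch 7.3, gudgeon 2.63, roach 1.06. Include each in turn until the next type's E/h falls below the running intake rate.
Rate on top 1: 4.662. gudgeon: 2.63 < 4.662 → exclude; stop.
Optimal diet: perch — 1 of 3 types.

1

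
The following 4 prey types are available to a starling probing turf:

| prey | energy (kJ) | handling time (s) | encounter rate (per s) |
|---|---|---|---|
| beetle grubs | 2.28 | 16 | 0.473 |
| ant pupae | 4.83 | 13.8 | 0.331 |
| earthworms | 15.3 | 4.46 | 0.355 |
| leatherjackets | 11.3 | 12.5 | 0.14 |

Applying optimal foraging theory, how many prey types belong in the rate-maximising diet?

1

Profitabilities (E/h, kJ/s): earthworms 3.43, leatherjackets 0.904, ant pupae 0.35, beetle grubs 0.142. Add prey in this order while the next type's profitability exceeds the intake rate on those already taken.
Rate on top 1: 2.103. leatherjackets: 0.904 < 2.103 → exclude; stop.
Optimal diet: earthworms — 1 of 4 types.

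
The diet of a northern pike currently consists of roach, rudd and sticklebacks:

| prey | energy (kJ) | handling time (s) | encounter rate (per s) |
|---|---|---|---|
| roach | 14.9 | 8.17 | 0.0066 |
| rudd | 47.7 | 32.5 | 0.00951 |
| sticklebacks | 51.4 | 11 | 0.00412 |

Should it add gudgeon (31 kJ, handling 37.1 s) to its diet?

Intake rate on the current diet: R = (0.0066×14.9 + 0.00951×47.7 + 0.00412×51.4) / (1 + 0.0066×8.17 + 0.00951×32.5 + 0.00412×11) = 0.7637/1.408 = 0.5423 kJ/s.
Profitability of gudgeon: 31/37.1 = 0.8356 kJ/s.
Since 0.8356 > R, including gudgeon increases the long-run rate.

Yes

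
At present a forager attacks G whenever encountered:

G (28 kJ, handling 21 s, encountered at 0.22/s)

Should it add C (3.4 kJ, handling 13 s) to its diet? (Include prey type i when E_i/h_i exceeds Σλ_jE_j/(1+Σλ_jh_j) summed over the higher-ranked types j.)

On G alone, R = ΣλE/(1+Σλh) = 6.16/5.62 = 1.096 kJ/s.
Profitability of C: 3.4/13 = 0.2615 kJ/s.
0.2615 < 1.096, so adding C would lower the average — exclude it.

No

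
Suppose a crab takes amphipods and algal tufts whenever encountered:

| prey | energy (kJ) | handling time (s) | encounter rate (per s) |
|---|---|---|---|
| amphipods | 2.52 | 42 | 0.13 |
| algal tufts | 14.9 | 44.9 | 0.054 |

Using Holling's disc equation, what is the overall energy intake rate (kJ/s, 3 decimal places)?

R = Σλ_iE_i / (1 + Σλ_ih_i)
Numerator: 0.13×2.52 + 0.054×14.9 = 1.132
Denominator: 1 + 0.13×42 + 0.054×44.9 = 8.885
R = 1.132/8.885 = 0.1274 kJ/s

0.127 kJ/s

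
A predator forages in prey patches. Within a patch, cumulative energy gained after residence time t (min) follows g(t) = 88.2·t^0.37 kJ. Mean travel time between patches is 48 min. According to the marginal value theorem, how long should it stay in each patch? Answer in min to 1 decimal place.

By the marginal value theorem, leave when the instantaneous gain rate g'(t) equals the habitat-wide average g(t)/(T + t).
g'(t) = 0.37·88.2·t^-0.63. Setting 0.37·88.2·t^-0.63 = 88.2·t^0.37/(48+t) gives 0.37(48+t) = t, so 0.63·t = 0.37×48.
t* = 0.37×48/0.63 = 28.19 min.

28.2 min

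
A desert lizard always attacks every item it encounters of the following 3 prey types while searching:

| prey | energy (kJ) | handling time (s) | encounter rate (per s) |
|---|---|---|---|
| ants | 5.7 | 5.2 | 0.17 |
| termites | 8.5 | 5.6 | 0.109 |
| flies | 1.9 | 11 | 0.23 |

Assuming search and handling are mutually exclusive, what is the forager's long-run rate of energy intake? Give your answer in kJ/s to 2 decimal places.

R = (0.17×5.7 + 0.109×8.5 + 0.23×1.9) / (1 + 0.17×5.2 + 0.109×5.6 + 0.23×11) = 2.333/5.024 = 0.4642 kJ/s.

0.46 kJ/s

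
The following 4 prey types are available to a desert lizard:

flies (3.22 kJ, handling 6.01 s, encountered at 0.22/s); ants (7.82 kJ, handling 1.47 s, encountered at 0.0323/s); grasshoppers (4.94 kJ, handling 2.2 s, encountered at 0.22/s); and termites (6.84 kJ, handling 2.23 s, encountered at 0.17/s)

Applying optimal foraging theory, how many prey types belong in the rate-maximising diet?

E/h in descending order: ants 5.32, termites 3.07, grasshoppers 2.25, flies 0.536 kJ/s. The optimal diet is the largest prefix of this list for which every included type satisfies E_i/h_i > R on the types above it.
Rate on top 1: 0.2411. termites: 3.07 > 0.2411 → include.
Rate on top 2: 0.9922. grasshoppers: 2.25 > 0.9922 → include.
Rate on top 3: 1.31. flies: 0.536 < 1.31 → exclude; stop.
Optimal diet: ants, termites, grasshoppers — 3 of 4 types.

3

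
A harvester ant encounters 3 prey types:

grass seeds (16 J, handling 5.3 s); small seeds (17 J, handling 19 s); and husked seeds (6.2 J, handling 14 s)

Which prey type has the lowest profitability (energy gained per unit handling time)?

Profitability E/h (J/s): grass seeds = 16/5.3 = 3.02, small seeds = 17/19 = 0.895, husked seeds = 6.2/14 = 0.443.
Ranked: grass seeds > small seeds > husked seeds.

husked seeds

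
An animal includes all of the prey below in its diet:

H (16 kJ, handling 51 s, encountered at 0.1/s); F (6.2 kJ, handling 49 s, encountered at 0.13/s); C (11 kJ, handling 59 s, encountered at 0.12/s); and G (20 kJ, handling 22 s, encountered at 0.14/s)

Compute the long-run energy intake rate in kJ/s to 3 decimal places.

0.288 kJ/s

Energy encountered per unit search time: 0.1×16 + 0.13×6.2 + 0.12×11 + 0.14×20 = 6.526 kJ/s.
Handling time per unit search time: 0.1×51 + 0.13×49 + 0.12×59 + 0.14×22 = 21.63.
Rate = 6.526/(1 + 21.63) = 0.2884 kJ/s.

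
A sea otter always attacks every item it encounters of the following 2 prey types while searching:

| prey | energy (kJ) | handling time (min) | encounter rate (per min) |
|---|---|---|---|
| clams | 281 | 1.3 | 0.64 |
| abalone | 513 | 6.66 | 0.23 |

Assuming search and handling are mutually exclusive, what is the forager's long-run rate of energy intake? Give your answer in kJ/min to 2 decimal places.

88.54 kJ/min

Energy encountered per unit search time: 0.64×281 + 0.23×513 = 297.8 kJ/min.
Handling time per unit search time: 0.64×1.3 + 0.23×6.66 = 2.364.
Rate = 297.8/(1 + 2.364) = 88.54 kJ/min.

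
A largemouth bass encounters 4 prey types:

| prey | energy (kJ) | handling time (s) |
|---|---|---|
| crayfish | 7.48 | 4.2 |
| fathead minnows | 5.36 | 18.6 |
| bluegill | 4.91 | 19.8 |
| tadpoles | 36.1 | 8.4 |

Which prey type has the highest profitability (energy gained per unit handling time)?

tadpoles

Profitability E/h (kJ/s): crayfish = 7.48/4.2 = 1.78, fathead minnows = 5.36/18.6 = 0.288, bluegill = 4.91/19.8 = 0.248, tadpoles = 36.1/8.4 = 4.3.
Ranked: tadpoles > crayfish > fathead minnows > bluegill.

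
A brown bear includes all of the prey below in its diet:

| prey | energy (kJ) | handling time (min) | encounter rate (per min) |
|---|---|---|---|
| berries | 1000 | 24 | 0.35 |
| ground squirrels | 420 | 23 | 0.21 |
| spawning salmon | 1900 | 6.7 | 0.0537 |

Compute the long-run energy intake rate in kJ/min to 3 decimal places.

37.028 kJ/min

R = Σλ_iE_i / (1 + Σλ_ih_i)
Numerator: 0.35×1000 + 0.21×420 + 0.0537×1900 = 540.2
Denominator: 1 + 0.35×24 + 0.21×23 + 0.0537×6.7 = 14.59
R = 540.2/14.59 = 37.03 kJ/min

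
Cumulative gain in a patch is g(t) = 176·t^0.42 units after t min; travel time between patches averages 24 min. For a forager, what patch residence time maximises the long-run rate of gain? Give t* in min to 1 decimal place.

17.4 min

By the marginal value theorem, leave when the instantaneous gain rate g'(t) equals the habitat-wide average g(t)/(T + t).
g'(t) = 0.42·176·t^-0.58. Setting 0.42·176·t^-0.58 = 176·t^0.42/(24+t) gives 0.42(24+t) = t, so 0.58·t = 0.42×24.
t* = 0.42×24/0.58 = 17.38 min.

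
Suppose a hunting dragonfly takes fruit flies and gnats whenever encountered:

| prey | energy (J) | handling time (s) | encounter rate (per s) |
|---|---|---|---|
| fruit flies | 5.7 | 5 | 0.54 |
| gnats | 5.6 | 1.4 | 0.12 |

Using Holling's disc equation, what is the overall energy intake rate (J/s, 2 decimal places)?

0.97 J/s

Energy encountered per unit search time: 0.54×5.7 + 0.12×5.6 = 3.75 J/s.
Handling time per unit search time: 0.54×5 + 0.12×1.4 = 2.868.
Rate = 3.75/(1 + 2.868) = 0.9695 J/s.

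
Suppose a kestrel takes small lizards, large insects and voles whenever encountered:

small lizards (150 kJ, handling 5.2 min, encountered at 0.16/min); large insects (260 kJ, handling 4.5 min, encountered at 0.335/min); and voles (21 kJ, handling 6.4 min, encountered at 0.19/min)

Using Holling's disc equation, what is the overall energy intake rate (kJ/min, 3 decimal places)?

25.264 kJ/min

R = (0.16×150 + 0.335×260 + 0.19×21) / (1 + 0.16×5.2 + 0.335×4.5 + 0.19×6.4) = 115.1/4.556 = 25.26 kJ/min.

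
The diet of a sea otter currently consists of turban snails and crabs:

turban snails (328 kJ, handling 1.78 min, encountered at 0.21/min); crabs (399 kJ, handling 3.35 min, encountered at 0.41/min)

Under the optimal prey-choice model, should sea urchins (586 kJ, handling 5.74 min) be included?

Current rate: (0.21×328 + 0.41×399)/(1 + 0.21×1.78 + 0.41×3.35) = 84.62 kJ/min.
Profitability of sea urchins: 586/5.74 = 102.1 kJ/min.
Since 102.1 > R, including sea urchins increases the long-run rate.

Yes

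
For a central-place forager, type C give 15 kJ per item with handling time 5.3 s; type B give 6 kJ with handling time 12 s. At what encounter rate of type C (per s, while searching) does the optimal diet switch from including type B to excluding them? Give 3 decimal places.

0.040 per s

Drop type B once their profitability E₂/h₂ falls below the rate achievable on type C alone: E₂/h₂ = λE₁/(1 + λh₁).
Solve for λ: λE₁h₂ = E₂(1 + λh₁) → λ(E₁h₂ − E₂h₁) = E₂ → λ = E₂/(E₁h₂ − E₂h₁).
λ = 6/(15×12 − 6×5.3) = 6/148.2 = 0.04049 per s.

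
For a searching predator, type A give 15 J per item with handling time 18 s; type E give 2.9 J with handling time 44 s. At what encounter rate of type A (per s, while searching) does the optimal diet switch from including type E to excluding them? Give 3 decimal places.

0.005 per s

The zero-one rule: include type E iff E₂/h₂ > λE₁/(1+λh₁). Equality gives the switch point.
λE₁h₂ = E₂ + λE₂h₁ ⇒ λ = E₂/(E₁h₂ − E₂h₁) = 2.9/(660 − 52.2) = 0.004771 per s.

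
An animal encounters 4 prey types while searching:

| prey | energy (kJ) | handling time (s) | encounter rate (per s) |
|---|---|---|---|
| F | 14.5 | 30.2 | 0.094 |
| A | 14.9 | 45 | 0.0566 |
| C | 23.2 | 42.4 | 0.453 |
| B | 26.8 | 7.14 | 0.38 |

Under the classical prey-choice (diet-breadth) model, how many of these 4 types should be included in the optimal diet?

E/h in descending order: B 3.75, C 0.547, F 0.48, A 0.331 kJ/s. The optimal diet is the largest prefix of this list for which every included type satisfies E_i/h_i > R on the types above it.
Rate on top 1: 2.743. C: 0.547 < 2.743 → exclude; stop.
Optimal diet: B — 1 of 4 types.

1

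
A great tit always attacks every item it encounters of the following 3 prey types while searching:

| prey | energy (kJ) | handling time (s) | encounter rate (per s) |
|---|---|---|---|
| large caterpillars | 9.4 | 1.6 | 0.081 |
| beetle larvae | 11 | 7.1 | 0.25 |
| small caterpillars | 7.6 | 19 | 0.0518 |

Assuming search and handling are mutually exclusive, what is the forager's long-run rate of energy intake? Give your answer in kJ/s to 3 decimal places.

1.004 kJ/s

R = Σλ_iE_i / (1 + Σλ_ih_i)
Numerator: 0.081×9.4 + 0.25×11 + 0.0518×7.6 = 3.905
Denominator: 1 + 0.081×1.6 + 0.25×7.1 + 0.0518×19 = 3.889
R = 3.905/3.889 = 1.004 kJ/s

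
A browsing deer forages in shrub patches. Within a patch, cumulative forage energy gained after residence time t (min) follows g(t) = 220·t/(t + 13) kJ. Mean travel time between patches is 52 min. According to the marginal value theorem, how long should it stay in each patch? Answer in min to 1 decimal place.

Maximise g(t)/(T+t): set derivative to zero → g'(t)(T+t) = g(t).
g'(t) = 220·13/(t + 13)². Setting 220·13/(t+13)² = 220t/[(t+13)(52+t)] gives 13(52+t) = t(t+13), so t² = 13×52 = 676.
t* = √676 = 26 min.

26.0 min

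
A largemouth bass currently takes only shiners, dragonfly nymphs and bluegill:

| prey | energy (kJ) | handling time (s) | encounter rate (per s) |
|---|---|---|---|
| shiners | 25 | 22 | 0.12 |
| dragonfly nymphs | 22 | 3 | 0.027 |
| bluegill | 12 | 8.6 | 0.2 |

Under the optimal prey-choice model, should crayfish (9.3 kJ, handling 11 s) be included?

No

On shiners, dragonfly nymphs and bluegill alone, R = ΣλE/(1+Σλh) = 5.994/5.441 = 1.102 kJ/s.
Profitability of crayfish: 9.3/11 = 0.8455 kJ/s.
Since 0.8455 < R, time spent handling crayfish is better spent searching.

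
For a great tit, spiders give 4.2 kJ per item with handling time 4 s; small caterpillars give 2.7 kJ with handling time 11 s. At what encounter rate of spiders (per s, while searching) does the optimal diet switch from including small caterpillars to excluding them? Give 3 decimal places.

At the threshold, the rate on spiders alone equals the profitability of small caterpillars: λ·4.2/(1 + λ·4) = 2.7/11 = 0.2455.
Rearranging, λ(4.2 − 0.2455×4) = 0.2455, so λ = 0.2455/3.218 = 0.07627 per s.

0.076 per s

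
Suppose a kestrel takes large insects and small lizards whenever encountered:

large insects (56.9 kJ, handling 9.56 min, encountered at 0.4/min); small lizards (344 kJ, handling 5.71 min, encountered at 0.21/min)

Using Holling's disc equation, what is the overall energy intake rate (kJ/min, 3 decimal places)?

Energy encountered per unit search time: 0.4×56.9 + 0.21×344 = 95 kJ/min.
Handling time per unit search time: 0.4×9.56 + 0.21×5.71 = 5.023.
Rate = 95/(1 + 5.023) = 15.77 kJ/min.

15.773 kJ/min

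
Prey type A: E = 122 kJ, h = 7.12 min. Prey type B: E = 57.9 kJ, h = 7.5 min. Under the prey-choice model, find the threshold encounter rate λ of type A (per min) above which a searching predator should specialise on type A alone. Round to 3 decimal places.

0.115 per min

Drop type B once their profitability E₂/h₂ falls below the rate achievable on type A alone: E₂/h₂ = λE₁/(1 + λh₁).
Solve for λ: λE₁h₂ = E₂(1 + λh₁) → λ(E₁h₂ − E₂h₁) = E₂ → λ = E₂/(E₁h₂ − E₂h₁).
λ = 57.9/(122×7.5 − 57.9×7.12) = 57.9/502.8 = 0.1152 per min.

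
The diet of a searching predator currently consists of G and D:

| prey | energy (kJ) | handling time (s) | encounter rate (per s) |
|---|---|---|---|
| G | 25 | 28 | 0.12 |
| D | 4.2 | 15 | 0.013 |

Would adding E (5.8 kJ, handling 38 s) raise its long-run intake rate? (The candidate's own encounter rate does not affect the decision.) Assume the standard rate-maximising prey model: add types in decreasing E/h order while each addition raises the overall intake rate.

No

On G and D alone, R = ΣλE/(1+Σλh) = 3.055/4.555 = 0.6706 kJ/s.
Profitability of E: 5.8/38 = 0.1526 kJ/s.
0.1526 < 0.6706, so adding E would lower the average — exclude it.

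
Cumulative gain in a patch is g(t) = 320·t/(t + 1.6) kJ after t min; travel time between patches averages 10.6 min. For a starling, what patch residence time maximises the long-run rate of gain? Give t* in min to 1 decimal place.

4.1 min

Optimal t* satisfies g'(t*) = g(t*)/(T + t*).
g'(t) = 320·1.6/(t + 1.6)². Setting 320·1.6/(t+1.6)² = 320t/[(t+1.6)(10.6+t)] gives 1.6(10.6+t) = t(t+1.6), so t² = 1.6×10.6 = 16.96.
t* = √16.96 = 4.118 min.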